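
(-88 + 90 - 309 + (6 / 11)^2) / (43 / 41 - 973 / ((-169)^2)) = -43457018111 / 143775830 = -302.26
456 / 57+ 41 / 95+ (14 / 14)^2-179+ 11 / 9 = -143936 / 855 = -168.35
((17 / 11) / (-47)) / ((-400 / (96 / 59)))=0.00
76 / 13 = 5.85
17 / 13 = 1.31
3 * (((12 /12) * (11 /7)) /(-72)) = -0.07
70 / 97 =0.72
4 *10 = 40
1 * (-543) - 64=-607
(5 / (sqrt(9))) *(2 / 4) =5 / 6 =0.83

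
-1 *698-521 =-1219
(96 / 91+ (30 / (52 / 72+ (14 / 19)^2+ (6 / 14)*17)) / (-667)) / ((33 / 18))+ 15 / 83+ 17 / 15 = 121991614251508 / 64661749587435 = 1.89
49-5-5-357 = -318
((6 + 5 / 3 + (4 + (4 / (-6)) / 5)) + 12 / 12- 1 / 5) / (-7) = -37 / 21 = -1.76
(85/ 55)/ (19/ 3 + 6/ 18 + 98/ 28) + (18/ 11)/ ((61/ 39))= 804/ 671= 1.20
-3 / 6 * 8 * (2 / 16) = -1 / 2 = -0.50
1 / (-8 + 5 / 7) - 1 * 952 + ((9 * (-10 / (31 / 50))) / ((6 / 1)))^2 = -17977699 / 49011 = -366.81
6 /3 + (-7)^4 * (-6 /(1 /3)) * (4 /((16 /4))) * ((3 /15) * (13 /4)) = -280897 /10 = -28089.70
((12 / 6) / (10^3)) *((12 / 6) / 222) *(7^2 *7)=343 / 55500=0.01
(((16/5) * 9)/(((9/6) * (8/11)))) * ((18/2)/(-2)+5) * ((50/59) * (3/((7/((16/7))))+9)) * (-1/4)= -80685/2891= -27.91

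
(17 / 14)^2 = 289 / 196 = 1.47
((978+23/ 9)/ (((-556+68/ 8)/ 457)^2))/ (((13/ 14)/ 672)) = 924790055168/ 1870479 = 494413.49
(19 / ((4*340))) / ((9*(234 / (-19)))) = -361 / 2864160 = -0.00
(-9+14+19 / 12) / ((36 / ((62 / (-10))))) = -2449 / 2160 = -1.13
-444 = -444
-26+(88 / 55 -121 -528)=-3367 / 5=-673.40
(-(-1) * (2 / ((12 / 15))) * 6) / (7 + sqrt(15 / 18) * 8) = 1.05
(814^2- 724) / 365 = 661872 / 365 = 1813.35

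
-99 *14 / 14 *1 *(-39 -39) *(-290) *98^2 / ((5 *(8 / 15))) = -8065127070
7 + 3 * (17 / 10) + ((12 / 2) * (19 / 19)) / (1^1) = 181 / 10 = 18.10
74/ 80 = 37/ 40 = 0.92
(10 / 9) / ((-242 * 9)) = -5 / 9801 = -0.00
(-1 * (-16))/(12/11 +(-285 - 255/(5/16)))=-176/12099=-0.01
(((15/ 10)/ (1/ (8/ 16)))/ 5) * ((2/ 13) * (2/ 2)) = 3/ 130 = 0.02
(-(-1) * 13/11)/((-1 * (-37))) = 13/407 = 0.03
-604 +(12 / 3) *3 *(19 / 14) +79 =-3561 / 7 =-508.71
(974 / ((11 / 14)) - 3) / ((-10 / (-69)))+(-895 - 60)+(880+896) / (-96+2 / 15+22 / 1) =230162689 / 30470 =7553.75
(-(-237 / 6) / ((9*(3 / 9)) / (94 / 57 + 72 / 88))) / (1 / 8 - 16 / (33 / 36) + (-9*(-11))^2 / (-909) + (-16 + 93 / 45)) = -0.77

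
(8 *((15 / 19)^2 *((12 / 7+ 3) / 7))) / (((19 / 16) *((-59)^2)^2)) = 950400 / 4072535975851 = 0.00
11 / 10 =1.10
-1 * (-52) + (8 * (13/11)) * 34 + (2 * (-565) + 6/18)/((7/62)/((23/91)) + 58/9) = 203836066/972851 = 209.52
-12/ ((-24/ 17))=17/ 2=8.50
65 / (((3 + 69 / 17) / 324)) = 5967 / 2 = 2983.50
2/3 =0.67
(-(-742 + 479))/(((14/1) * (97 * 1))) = 0.19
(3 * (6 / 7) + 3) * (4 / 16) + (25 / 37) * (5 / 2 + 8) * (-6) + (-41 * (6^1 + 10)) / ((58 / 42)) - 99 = -18483345 / 30044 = -615.21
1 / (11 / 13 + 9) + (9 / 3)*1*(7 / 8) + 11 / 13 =5945 / 1664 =3.57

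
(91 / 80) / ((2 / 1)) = 91 / 160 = 0.57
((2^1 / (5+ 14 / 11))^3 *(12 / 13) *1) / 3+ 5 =21395677 / 4270617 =5.01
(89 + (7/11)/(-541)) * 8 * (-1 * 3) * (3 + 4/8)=-44489088/5951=-7475.90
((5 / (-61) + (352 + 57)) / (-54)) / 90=-6236 / 74115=-0.08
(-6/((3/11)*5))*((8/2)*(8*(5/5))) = -704/5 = -140.80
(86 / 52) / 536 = 43 / 13936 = 0.00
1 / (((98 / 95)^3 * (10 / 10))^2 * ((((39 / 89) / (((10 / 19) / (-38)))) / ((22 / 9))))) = -0.06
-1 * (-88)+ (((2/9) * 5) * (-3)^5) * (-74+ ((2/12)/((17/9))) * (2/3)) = 340886/17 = 20052.12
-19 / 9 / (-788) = 19 / 7092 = 0.00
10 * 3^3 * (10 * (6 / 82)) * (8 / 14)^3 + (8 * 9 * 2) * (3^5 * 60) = 29526068160 / 14063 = 2099556.86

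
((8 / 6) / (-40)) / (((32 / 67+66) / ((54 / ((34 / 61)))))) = -36783 / 757180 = -0.05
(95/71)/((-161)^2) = 95/1840391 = 0.00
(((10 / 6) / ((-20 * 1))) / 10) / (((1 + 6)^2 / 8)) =-1 / 735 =-0.00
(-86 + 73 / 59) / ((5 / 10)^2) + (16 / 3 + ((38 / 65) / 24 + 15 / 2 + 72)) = -3899323 / 15340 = -254.19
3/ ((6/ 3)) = 3/ 2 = 1.50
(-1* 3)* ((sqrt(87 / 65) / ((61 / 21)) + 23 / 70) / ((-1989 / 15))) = 23 / 3094 + 21* sqrt(5655) / 175253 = 0.02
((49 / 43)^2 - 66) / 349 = -119633 / 645301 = -0.19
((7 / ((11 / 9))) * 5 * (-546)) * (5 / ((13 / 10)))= -661500 / 11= -60136.36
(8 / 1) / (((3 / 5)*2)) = 20 / 3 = 6.67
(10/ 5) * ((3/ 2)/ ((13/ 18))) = 54/ 13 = 4.15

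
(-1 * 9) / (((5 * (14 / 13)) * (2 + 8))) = -117 / 700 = -0.17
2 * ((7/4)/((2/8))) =14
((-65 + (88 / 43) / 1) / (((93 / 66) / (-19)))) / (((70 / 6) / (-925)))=-627996930 / 9331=-67302.21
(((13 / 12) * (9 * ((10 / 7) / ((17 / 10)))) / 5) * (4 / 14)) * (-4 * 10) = -15600 / 833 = -18.73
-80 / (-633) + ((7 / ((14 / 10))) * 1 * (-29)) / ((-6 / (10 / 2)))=51045 / 422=120.96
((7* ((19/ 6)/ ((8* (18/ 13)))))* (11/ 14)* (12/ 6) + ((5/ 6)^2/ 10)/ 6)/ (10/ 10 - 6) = -101/ 160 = -0.63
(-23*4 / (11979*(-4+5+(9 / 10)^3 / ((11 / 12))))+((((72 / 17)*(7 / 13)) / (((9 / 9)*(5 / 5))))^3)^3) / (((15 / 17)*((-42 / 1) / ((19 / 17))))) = -107173725298441256802373791786124 / 2129766658788726145532374925895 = -50.32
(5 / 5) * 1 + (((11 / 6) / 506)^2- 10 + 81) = 5484673 / 76176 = 72.00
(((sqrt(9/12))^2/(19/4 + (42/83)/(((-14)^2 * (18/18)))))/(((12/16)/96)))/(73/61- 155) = -6804672/51812095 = -0.13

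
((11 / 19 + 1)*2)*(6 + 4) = 600 / 19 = 31.58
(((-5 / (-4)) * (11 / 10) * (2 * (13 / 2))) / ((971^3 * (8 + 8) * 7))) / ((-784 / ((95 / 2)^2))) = -1290575 / 2572419265110016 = -0.00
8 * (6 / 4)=12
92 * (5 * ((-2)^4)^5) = 482344960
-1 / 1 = -1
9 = 9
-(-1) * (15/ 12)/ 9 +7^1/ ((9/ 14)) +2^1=469/ 36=13.03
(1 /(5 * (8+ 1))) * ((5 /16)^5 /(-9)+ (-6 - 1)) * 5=-66063413 /84934656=-0.78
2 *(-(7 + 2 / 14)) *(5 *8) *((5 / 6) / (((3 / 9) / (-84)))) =120000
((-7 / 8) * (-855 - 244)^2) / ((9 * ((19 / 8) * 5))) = -8454607 / 855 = -9888.43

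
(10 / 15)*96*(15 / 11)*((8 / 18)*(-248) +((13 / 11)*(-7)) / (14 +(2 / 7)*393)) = -59396560 / 6171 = -9625.11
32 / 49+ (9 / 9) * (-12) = -556 / 49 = -11.35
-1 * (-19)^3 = 6859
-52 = -52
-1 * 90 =-90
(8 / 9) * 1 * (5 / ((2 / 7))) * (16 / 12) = 560 / 27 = 20.74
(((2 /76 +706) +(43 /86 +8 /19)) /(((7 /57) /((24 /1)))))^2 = 935290146816 /49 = 19087554016.65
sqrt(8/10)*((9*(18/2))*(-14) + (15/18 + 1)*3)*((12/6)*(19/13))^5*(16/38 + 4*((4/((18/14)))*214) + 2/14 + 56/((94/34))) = -1421213058700505248*sqrt(5)/5496992865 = -578121363.41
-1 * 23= -23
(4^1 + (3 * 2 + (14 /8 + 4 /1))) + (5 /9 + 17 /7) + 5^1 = 5981 /252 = 23.73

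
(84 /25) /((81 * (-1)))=-28 /675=-0.04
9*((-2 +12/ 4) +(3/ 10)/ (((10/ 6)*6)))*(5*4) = 927/ 5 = 185.40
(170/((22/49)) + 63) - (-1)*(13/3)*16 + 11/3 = 5661/11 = 514.64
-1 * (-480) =480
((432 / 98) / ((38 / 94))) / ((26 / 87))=441612 / 12103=36.49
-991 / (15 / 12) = -3964 / 5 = -792.80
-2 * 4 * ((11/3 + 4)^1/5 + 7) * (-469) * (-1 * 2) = -960512/15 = -64034.13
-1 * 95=-95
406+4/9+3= 3685/9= 409.44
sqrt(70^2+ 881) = 76.03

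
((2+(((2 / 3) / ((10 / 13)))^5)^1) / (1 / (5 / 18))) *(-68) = -64261462 / 1366875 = -47.01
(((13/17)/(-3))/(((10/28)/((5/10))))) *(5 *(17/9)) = -3.37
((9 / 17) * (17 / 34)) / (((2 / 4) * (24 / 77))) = 231 / 136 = 1.70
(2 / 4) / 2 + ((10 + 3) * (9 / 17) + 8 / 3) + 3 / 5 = 10607 / 1020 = 10.40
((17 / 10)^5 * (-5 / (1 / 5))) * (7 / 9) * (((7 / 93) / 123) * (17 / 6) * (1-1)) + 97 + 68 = 165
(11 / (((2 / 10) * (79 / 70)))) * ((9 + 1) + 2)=46200 / 79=584.81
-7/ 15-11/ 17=-284/ 255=-1.11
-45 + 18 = -27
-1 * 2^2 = -4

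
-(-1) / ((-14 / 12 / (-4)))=24 / 7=3.43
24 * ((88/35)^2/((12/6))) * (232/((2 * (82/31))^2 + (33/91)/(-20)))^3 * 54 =2337866.16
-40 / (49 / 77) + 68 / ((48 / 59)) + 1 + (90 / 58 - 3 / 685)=38835617 / 1668660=23.27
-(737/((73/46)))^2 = -1149345604/5329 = -215677.54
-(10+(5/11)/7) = -775/77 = -10.06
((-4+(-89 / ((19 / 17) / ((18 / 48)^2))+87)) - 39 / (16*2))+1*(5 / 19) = 86149 / 1216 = 70.85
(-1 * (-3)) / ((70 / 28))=6 / 5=1.20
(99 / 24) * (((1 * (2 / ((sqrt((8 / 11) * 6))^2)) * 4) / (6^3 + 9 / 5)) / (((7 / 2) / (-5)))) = -25 / 504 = -0.05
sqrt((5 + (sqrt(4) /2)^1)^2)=6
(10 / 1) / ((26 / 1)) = 5 / 13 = 0.38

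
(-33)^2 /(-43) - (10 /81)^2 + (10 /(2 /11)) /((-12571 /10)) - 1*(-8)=-17.38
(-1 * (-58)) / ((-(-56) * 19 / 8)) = 0.44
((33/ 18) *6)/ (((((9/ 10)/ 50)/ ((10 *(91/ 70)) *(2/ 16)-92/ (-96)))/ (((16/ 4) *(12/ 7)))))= 682000/ 63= 10825.40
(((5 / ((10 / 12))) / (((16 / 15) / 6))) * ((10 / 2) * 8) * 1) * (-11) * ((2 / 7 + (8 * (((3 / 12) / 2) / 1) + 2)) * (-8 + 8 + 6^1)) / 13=-2049300 / 91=-22519.78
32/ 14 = 16/ 7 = 2.29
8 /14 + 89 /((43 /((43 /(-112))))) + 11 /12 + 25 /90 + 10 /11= 20849 /11088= 1.88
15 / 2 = 7.50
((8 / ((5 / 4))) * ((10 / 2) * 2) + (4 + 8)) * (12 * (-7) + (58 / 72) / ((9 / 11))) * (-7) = 3577301 / 81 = 44164.21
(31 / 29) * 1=31 / 29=1.07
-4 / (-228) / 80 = 0.00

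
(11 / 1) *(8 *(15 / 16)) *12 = 990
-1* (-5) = 5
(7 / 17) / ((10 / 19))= 133 / 170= 0.78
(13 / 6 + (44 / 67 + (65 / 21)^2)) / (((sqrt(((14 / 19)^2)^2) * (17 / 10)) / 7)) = 1323055975 / 14064372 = 94.07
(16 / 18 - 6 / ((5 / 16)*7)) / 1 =-584 / 315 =-1.85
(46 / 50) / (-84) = -23 / 2100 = -0.01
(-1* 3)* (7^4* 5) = -36015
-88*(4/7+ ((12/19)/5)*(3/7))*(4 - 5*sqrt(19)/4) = 79.75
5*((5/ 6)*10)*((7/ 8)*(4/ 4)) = 875/ 24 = 36.46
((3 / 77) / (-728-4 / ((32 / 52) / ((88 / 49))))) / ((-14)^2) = -3 / 11163152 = -0.00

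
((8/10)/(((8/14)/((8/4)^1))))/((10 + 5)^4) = 14/253125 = 0.00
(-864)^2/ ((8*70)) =46656/ 35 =1333.03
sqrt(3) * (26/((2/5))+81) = 146 * sqrt(3) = 252.88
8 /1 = 8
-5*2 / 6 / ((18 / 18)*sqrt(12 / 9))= -5*sqrt(3) / 6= -1.44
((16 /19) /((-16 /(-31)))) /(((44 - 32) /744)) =1922 /19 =101.16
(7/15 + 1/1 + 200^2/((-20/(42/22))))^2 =396595138564/27225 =14567314.55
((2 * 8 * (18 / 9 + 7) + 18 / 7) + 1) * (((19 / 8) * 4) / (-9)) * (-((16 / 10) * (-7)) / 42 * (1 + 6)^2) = -274778 / 135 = -2035.39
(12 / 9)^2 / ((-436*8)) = -1 / 1962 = -0.00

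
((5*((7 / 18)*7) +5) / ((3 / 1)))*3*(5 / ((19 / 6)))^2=16750 / 361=46.40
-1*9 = -9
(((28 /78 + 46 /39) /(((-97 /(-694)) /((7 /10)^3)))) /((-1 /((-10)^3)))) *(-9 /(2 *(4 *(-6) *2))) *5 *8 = 17853150 /1261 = 14157.93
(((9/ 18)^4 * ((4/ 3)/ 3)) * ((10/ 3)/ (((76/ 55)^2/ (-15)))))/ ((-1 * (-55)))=-0.01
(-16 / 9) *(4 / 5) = -64 / 45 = -1.42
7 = 7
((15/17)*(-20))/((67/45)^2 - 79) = 303750/1321631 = 0.23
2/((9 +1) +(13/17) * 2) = 17/98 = 0.17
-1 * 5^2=-25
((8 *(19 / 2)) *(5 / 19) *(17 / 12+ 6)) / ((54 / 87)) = 12905 / 54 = 238.98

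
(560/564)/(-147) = -0.01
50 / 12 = 25 / 6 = 4.17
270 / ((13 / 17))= 4590 / 13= 353.08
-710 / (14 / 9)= -3195 / 7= -456.43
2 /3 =0.67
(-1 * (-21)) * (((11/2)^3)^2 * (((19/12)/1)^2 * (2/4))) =4476734647/6144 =728635.20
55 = 55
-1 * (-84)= 84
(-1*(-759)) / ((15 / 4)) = 1012 / 5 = 202.40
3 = 3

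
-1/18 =-0.06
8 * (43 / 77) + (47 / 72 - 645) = -639.88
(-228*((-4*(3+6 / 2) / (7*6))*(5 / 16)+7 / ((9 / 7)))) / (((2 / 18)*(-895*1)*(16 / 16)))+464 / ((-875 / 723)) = -371.32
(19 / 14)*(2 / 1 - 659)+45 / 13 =-161649 / 182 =-888.18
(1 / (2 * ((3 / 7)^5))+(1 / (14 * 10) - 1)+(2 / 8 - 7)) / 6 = 456539 / 102060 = 4.47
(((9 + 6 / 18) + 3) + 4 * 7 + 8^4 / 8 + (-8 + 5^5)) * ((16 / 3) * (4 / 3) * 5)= 3522560 / 27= 130465.19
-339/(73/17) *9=-51867/73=-710.51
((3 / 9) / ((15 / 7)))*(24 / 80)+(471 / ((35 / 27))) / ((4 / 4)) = 381559 / 1050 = 363.39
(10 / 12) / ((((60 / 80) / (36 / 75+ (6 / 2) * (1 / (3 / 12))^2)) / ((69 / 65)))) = 18584 / 325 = 57.18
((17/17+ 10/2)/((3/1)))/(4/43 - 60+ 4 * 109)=43/8086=0.01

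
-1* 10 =-10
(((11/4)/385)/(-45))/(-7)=1/44100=0.00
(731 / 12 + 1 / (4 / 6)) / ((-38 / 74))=-27713 / 228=-121.55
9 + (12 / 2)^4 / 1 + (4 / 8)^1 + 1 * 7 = 2625 / 2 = 1312.50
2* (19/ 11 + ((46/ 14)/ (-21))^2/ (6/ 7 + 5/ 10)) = 2252090/ 645183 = 3.49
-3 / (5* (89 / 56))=-0.38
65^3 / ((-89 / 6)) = -1647750 / 89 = -18514.04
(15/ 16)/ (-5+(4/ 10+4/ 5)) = -75/ 304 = -0.25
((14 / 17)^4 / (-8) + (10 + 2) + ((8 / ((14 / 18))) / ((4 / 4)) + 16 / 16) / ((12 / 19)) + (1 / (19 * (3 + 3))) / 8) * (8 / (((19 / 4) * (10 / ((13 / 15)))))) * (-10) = -413297223118 / 9497590515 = -43.52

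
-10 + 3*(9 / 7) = -6.14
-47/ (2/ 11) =-517/ 2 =-258.50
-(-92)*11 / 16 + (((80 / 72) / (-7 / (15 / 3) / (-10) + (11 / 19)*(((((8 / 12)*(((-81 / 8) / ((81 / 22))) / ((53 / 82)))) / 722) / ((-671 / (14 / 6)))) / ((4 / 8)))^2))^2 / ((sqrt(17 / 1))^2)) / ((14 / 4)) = 6591755977832731208337353565503017283 / 102501896579707884432241222569186044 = 64.31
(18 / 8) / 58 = 0.04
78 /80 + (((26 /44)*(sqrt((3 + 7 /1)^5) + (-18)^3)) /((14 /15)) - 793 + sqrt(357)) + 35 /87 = -1201522019 /267960 + sqrt(357) + 4875*sqrt(10) /77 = -4264.86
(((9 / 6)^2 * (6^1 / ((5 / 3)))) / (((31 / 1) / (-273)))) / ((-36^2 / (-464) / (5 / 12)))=-2639 / 248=-10.64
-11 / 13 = -0.85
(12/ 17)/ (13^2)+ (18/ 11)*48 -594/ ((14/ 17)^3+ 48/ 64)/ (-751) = 48309010084524/ 610316029895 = 79.15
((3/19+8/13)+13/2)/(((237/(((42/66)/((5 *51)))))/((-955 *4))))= -9607682/32840379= -0.29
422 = 422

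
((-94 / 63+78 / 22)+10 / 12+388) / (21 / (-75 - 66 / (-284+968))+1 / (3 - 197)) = -64270598239 / 46826703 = -1372.52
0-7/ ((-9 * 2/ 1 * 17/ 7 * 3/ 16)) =392/ 459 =0.85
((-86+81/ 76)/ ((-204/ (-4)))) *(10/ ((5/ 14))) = -45185/ 969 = -46.63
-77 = -77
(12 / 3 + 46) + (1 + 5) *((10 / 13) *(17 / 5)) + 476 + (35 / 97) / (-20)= 2732205 / 5044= 541.67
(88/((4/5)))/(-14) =-55/7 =-7.86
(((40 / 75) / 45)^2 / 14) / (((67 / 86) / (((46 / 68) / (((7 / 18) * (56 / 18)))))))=15824 / 2197558125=0.00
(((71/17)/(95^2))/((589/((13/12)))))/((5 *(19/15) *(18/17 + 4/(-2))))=-923/6463921600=-0.00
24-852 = -828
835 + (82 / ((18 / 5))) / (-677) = 5087450 / 6093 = 834.97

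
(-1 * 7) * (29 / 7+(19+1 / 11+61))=-589.64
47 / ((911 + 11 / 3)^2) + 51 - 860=-6091394201 / 7529536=-809.00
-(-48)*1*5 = 240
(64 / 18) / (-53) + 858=409234 / 477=857.93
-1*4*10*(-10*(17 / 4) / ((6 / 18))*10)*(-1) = -51000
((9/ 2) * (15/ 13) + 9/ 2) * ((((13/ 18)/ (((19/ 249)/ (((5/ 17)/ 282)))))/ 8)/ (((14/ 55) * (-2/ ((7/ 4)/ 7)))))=-0.01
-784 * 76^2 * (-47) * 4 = 851336192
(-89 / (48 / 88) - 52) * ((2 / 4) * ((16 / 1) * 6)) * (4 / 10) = -20656 / 5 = -4131.20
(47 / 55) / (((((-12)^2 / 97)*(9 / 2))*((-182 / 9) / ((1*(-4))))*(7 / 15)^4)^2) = 2798442421875 / 8401943806256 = 0.33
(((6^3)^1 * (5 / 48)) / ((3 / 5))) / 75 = 1 / 2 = 0.50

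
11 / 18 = 0.61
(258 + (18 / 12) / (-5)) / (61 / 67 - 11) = -25.54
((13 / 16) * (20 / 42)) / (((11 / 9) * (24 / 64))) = 65 / 77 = 0.84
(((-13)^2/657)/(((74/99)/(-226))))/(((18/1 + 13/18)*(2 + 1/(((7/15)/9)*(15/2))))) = -13234221/14563792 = -0.91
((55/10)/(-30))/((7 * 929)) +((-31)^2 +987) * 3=5844.00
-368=-368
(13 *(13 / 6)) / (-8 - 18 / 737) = -124553 / 35484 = -3.51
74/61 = 1.21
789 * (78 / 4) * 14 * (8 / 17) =1723176 / 17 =101363.29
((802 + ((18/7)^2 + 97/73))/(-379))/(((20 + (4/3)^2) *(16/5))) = -130372155/4251421888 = -0.03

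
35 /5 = 7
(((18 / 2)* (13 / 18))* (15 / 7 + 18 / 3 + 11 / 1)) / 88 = 871 / 616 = 1.41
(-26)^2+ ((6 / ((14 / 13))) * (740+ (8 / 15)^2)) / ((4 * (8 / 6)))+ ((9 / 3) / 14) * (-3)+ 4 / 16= 72447 / 50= 1448.94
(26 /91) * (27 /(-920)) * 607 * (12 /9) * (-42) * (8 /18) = 14568 /115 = 126.68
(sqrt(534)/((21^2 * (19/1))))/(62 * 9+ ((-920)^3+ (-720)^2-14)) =-sqrt(534)/6520278520224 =-0.00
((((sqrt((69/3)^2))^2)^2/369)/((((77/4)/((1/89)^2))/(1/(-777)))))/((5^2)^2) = -1119364/109294458013125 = -0.00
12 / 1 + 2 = 14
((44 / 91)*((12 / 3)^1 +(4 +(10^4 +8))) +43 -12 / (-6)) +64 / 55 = 24469769 / 5005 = 4889.06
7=7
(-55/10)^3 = -1331/8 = -166.38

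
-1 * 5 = -5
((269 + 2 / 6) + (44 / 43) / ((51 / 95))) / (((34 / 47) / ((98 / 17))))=456629628 / 211259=2161.47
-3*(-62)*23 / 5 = 4278 / 5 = 855.60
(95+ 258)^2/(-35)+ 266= -115299/35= -3294.26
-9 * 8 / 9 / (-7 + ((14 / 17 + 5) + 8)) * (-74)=2516 / 29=86.76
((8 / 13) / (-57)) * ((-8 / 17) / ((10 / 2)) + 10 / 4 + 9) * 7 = -54292 / 62985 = -0.86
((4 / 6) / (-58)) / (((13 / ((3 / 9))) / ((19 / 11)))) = -19 / 37323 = -0.00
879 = 879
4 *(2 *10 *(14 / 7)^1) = 160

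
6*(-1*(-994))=5964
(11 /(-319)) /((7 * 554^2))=-1 /62303948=-0.00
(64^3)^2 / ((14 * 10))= 17179869184 / 35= 490853405.26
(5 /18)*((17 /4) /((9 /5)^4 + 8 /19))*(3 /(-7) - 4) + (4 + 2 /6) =14816743 /3844008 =3.85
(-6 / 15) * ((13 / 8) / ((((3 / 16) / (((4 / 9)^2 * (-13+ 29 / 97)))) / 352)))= 360808448 / 117855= 3061.46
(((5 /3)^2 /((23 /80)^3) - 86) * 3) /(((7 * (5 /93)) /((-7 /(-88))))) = 4766591 /243340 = 19.59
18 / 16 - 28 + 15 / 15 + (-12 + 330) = 2337 / 8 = 292.12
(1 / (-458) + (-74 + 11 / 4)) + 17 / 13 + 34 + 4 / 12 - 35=-2522513 / 35724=-70.61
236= 236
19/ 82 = 0.23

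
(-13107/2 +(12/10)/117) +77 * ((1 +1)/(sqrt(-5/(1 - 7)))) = -2555861/390 +154 * sqrt(30)/5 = -6384.79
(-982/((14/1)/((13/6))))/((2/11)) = -70213/84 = -835.87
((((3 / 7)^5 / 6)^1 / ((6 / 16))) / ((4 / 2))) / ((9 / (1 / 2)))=3 / 16807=0.00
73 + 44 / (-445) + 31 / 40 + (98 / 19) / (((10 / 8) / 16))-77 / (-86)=408916171 / 2908520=140.59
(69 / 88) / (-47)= -69 / 4136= -0.02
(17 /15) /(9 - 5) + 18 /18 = 77 /60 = 1.28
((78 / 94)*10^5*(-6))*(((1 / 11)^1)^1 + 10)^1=-5023984.53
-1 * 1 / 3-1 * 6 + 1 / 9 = -56 / 9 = -6.22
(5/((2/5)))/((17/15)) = 375/34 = 11.03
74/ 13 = 5.69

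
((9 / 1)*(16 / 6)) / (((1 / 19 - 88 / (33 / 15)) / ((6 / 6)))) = -0.60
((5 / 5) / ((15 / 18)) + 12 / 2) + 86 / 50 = 223 / 25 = 8.92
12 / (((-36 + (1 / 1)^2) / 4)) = -48 / 35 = -1.37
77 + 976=1053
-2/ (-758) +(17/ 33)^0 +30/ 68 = 18605/ 12886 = 1.44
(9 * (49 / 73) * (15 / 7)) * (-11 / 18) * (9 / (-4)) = 10395 / 584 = 17.80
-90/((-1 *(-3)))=-30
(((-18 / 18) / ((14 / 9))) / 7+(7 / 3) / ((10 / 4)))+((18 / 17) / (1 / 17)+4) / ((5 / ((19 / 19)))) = 1541 / 294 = 5.24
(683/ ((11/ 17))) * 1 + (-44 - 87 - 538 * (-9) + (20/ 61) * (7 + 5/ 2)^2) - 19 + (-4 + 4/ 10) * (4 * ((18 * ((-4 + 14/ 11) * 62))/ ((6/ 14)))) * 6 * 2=827323754/ 671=1232971.32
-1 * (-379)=379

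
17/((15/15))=17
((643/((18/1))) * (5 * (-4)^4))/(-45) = -82304/81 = -1016.10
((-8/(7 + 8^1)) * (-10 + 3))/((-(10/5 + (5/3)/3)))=-1.46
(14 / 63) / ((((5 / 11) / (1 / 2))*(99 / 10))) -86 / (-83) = 7132 / 6723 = 1.06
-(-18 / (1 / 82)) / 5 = 1476 / 5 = 295.20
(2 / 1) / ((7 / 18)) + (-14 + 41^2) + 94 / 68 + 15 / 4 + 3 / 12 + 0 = 1677.53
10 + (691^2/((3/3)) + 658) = 478149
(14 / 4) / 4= 7 / 8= 0.88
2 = 2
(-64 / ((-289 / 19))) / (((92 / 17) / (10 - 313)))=-92112 / 391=-235.58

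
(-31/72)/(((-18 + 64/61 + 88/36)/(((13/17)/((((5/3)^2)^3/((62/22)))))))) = 555551217/186158500000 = 0.00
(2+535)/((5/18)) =9666/5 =1933.20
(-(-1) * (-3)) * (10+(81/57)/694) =-395661/13186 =-30.01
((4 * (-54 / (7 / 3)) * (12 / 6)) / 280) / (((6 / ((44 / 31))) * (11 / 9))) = -972 / 7595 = -0.13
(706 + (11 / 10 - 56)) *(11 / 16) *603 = 43187463 / 160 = 269921.64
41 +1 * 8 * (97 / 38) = 1167 / 19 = 61.42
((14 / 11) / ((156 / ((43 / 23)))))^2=0.00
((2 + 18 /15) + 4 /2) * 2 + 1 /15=157 /15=10.47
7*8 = 56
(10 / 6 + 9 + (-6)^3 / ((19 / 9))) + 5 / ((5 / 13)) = -4483 / 57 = -78.65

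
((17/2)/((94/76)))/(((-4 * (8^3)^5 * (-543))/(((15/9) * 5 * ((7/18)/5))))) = 11305/193955117777081597952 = 0.00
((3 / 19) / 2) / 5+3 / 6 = 49 / 95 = 0.52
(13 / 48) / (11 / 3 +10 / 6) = 13 / 256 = 0.05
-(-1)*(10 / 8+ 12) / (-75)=-53 / 300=-0.18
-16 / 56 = -2 / 7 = -0.29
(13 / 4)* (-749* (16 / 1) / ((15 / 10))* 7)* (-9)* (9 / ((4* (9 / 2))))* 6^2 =29444688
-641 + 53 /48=-30715 /48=-639.90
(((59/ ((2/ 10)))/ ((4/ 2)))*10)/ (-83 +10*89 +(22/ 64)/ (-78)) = 3681600/ 2014261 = 1.83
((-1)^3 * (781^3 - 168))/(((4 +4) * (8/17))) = -8098449341/64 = -126538270.95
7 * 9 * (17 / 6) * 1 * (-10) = -1785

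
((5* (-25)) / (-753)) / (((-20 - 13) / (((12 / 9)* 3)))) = -500 / 24849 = -0.02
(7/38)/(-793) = -7/30134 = -0.00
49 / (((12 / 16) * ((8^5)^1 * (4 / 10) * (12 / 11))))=2695 / 589824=0.00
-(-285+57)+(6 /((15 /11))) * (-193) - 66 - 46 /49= -688.14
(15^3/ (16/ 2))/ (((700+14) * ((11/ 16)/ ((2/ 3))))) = 750/ 1309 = 0.57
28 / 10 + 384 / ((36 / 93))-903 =459 / 5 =91.80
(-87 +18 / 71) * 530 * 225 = -734460750 / 71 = -10344517.61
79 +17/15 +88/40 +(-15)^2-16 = 874/3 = 291.33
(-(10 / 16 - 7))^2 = 2601 / 64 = 40.64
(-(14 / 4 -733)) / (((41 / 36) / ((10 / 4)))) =65655 / 41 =1601.34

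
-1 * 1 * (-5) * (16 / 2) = 40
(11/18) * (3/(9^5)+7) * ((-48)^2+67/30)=52429977787/5314410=9865.63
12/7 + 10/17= 274/119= 2.30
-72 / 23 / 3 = -24 / 23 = -1.04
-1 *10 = -10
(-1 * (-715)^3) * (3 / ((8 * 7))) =1096577625 / 56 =19581743.30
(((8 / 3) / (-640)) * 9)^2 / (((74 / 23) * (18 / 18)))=207 / 473600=0.00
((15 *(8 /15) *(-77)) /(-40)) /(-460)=-77 /2300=-0.03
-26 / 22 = -13 / 11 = -1.18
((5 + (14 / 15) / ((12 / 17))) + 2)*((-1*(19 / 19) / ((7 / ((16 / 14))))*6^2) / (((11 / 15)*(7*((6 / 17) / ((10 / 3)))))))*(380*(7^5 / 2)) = -287379951.52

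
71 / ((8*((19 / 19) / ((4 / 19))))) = 71 / 38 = 1.87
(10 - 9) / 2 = 1 / 2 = 0.50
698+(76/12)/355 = 743389/1065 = 698.02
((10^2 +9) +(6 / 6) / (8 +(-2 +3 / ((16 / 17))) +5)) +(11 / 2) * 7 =66997 / 454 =147.57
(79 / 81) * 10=790 / 81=9.75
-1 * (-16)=16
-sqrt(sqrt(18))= -2^(1/4) * sqrt(3)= -2.06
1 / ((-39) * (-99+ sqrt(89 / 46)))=sqrt(4094) / 17579523+ 1518 / 5859841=0.00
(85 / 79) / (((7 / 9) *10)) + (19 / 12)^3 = 3925219 / 955584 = 4.11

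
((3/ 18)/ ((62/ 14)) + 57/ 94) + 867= 3792472/ 4371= 867.64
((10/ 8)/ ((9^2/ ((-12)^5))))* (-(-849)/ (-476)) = 815040/ 119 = 6849.08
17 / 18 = 0.94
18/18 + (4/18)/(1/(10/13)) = 1.17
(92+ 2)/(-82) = -47/41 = -1.15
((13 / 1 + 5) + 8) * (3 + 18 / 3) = 234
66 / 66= 1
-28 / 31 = -0.90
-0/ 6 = 0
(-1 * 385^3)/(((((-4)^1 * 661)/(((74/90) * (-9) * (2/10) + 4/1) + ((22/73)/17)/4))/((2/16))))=6810.74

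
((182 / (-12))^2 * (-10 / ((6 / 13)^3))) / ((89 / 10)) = -454833925 / 173016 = -2628.85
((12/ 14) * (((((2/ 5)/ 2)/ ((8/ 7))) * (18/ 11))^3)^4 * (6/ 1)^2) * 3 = 45234893515255008322023/ 1606875328881152000000000000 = 0.00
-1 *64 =-64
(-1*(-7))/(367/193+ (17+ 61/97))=131047/365629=0.36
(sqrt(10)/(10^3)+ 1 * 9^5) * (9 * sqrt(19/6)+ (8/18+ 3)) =(62+ 27 * sqrt(114)) * (sqrt(10)+ 59049000)/18000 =1149097.25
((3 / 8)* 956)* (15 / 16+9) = 114003 / 32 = 3562.59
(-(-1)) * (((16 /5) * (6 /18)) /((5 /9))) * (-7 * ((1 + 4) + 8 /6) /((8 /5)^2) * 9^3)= -96957 /4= -24239.25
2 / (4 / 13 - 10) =-13 / 63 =-0.21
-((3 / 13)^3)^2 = -729 / 4826809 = -0.00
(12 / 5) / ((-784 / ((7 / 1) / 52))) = -3 / 7280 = -0.00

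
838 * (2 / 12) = 419 / 3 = 139.67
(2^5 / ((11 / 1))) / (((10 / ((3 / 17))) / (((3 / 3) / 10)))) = 24 / 4675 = 0.01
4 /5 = 0.80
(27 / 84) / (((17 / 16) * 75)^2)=64 / 1264375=0.00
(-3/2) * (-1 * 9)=27/2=13.50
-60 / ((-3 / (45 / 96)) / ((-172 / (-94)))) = 3225 / 188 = 17.15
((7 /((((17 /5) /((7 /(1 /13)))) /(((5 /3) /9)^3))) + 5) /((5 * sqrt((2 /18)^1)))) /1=414236 /111537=3.71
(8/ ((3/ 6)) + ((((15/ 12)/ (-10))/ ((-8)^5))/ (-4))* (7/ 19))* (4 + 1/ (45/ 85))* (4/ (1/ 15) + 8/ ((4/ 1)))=174578113457/ 29884416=5841.78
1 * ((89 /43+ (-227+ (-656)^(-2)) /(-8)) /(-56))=-4506908885 /8289992704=-0.54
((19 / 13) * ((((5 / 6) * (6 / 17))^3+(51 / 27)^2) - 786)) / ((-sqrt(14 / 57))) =227533094 * sqrt(798) / 2785671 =2307.36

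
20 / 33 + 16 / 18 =148 / 99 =1.49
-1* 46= -46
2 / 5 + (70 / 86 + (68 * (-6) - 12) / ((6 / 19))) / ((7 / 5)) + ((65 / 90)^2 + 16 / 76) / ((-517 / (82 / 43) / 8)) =-162349978597 / 171067545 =-949.04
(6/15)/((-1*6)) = -1/15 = -0.07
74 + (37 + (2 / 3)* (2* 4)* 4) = 397 / 3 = 132.33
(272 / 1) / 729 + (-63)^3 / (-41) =182295415 / 29889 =6099.08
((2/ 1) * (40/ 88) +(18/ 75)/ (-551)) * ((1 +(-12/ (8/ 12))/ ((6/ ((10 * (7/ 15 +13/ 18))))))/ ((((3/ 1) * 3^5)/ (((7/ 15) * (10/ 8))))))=-25058488/ 994155525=-0.03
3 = 3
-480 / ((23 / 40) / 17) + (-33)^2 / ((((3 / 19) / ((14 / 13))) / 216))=475456944 / 299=1590157.00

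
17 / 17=1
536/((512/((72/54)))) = 67/48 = 1.40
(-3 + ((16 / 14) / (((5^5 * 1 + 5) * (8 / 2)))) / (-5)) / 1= -164326 / 54775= -3.00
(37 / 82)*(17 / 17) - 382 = -31287 / 82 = -381.55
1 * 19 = 19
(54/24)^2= 81/16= 5.06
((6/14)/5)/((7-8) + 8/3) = 9/175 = 0.05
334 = 334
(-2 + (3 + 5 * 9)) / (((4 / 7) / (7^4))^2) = 6496930727 / 8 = 812116340.88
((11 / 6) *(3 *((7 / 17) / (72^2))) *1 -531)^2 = 8759436071075881 / 31066177536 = 281960.54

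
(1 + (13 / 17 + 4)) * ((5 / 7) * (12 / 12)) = 70 / 17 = 4.12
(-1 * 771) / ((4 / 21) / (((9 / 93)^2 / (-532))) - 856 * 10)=20817 / 523264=0.04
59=59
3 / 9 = 1 / 3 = 0.33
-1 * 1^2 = -1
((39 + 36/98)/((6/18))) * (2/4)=5787/98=59.05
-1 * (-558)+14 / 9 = 5036 / 9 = 559.56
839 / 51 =16.45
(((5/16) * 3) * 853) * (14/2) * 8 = 89565/2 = 44782.50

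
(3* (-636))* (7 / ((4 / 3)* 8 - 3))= -40068 / 23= -1742.09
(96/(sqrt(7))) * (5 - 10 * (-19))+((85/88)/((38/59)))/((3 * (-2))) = -5015/20064+18720 * sqrt(7)/7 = 7075.24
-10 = -10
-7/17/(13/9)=-63/221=-0.29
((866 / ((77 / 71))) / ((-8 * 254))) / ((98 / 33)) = -92229 / 696976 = -0.13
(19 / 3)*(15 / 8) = 95 / 8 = 11.88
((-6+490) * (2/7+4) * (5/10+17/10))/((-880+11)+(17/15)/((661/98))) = -316724760/60301283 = -5.25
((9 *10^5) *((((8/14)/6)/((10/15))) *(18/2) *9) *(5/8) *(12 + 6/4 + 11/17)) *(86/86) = 10957781250/119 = 92082195.38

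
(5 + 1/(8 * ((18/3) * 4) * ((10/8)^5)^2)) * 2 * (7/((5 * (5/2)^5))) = 65632340032/457763671875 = 0.14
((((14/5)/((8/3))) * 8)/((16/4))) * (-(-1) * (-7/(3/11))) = -539/10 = -53.90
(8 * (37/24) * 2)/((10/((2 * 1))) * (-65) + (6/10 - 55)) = -370/5691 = -0.07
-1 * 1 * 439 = -439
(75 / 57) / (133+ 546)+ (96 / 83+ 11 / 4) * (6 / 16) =50264191 / 34265056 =1.47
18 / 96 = 3 / 16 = 0.19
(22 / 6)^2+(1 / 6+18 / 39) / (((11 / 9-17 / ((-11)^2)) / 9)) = 5146735 / 275652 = 18.67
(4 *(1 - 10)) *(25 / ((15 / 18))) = -1080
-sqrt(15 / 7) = -sqrt(105) / 7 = -1.46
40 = 40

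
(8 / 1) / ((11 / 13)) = 104 / 11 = 9.45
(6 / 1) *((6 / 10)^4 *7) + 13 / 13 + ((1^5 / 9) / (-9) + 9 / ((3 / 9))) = 1692437 / 50625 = 33.43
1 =1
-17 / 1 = -17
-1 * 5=-5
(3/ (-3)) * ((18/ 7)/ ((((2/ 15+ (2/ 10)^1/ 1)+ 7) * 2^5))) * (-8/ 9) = 3/ 308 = 0.01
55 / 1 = 55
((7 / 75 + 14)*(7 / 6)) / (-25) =-7399 / 11250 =-0.66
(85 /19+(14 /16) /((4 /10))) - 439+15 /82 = -5386391 /12464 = -432.16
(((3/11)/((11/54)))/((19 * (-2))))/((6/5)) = -135/4598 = -0.03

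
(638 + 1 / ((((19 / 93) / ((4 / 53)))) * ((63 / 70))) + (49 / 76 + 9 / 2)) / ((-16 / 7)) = -281.56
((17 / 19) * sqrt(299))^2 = 86411 / 361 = 239.37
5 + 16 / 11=71 / 11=6.45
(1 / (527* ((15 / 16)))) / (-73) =-16 / 577065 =-0.00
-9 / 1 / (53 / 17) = -153 / 53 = -2.89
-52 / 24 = -2.17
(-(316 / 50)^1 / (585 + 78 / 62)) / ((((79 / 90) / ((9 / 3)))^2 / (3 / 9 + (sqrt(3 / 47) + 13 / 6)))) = -75330 / 239291 - 30132 * sqrt(141) / 11246677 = -0.35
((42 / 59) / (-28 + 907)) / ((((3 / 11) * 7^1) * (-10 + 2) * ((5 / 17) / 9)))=-561 / 345740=-0.00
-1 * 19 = -19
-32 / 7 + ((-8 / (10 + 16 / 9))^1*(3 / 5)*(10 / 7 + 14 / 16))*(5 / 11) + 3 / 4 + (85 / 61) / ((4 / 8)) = -1455087 / 995764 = -1.46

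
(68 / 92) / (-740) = -17 / 17020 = -0.00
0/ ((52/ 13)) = 0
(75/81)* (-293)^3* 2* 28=-35215259800/27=-1304268881.48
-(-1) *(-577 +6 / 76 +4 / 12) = -65731 / 114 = -576.59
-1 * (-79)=79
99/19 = 5.21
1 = 1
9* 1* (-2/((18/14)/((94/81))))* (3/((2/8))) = -5264/27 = -194.96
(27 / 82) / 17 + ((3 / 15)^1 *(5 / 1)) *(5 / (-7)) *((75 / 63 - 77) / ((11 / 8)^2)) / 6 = 356520427 / 74385234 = 4.79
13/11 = 1.18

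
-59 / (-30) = 59 / 30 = 1.97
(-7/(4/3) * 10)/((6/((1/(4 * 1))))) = -35/16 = -2.19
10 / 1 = 10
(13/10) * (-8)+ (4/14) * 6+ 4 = -164/35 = -4.69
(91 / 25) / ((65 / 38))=266 / 125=2.13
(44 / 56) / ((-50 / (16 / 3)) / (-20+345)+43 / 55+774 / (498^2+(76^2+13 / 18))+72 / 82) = 841735548940 / 1750579581511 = 0.48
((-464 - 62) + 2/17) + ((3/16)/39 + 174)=-1244239/3536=-351.88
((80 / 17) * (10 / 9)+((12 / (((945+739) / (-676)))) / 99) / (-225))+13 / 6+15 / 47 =38537136323 / 4995228150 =7.71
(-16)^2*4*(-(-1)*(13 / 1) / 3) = 13312 / 3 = 4437.33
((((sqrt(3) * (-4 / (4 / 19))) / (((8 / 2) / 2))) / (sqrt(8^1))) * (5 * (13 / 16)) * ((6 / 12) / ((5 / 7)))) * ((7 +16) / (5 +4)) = -39767 * sqrt(6) / 2304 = -42.28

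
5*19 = 95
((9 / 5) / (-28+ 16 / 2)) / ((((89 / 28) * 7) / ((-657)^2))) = -3884841 / 2225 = -1746.00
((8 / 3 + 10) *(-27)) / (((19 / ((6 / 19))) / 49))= -5292 / 19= -278.53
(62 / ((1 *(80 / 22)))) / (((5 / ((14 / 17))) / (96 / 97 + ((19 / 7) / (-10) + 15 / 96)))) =32397387 / 13192000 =2.46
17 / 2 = 8.50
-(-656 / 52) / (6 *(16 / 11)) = 1.45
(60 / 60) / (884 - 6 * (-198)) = 1 / 2072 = 0.00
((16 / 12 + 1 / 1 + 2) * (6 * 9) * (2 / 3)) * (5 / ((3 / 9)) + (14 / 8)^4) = 243399 / 64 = 3803.11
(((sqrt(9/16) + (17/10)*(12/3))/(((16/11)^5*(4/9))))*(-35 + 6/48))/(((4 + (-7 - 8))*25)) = 5551296201/16777216000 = 0.33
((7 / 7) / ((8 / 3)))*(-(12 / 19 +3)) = -207 / 152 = -1.36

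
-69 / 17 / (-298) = 69 / 5066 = 0.01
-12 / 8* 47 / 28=-141 / 56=-2.52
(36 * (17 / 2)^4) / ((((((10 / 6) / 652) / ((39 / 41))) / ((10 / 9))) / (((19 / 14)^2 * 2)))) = 575011265751 / 2009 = 286217653.44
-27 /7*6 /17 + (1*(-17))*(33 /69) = -25979 /2737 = -9.49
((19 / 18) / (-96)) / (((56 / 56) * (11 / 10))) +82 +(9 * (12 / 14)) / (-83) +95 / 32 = 58576759 / 690228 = 84.87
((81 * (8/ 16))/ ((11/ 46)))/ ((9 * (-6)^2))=23/ 44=0.52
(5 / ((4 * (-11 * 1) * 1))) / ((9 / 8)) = -10 / 99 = -0.10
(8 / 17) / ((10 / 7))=28 / 85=0.33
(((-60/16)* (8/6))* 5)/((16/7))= -175/16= -10.94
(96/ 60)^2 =2.56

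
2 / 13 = 0.15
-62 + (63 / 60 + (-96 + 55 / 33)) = -9317 / 60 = -155.28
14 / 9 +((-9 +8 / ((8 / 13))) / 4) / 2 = 37 / 18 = 2.06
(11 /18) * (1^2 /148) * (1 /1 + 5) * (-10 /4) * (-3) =55 /296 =0.19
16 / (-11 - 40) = -16 / 51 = -0.31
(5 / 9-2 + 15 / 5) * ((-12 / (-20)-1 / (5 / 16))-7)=-224 / 15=-14.93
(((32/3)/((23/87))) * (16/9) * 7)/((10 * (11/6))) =103936/3795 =27.39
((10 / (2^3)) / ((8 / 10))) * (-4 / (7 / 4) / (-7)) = 25 / 49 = 0.51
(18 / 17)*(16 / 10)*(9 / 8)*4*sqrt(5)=648*sqrt(5) / 85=17.05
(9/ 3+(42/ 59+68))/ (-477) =-0.15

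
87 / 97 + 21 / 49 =1.33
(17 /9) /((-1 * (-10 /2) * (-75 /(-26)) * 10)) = 221 /16875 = 0.01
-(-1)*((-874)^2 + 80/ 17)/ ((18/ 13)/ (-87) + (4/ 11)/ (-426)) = -2867662978323/ 62951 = -45553890.78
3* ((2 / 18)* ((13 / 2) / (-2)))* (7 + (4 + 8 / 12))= -455 / 36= -12.64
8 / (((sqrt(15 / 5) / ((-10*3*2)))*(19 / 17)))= -2720*sqrt(3) / 19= -247.96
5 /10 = 1 /2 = 0.50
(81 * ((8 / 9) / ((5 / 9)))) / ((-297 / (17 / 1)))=-408 / 55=-7.42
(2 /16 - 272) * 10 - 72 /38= -206769 /76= -2720.64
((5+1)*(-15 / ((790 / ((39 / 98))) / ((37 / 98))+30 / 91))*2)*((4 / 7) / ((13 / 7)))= -55944 / 5311345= -0.01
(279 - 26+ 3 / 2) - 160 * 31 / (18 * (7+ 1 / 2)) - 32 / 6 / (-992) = 182269 / 837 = 217.76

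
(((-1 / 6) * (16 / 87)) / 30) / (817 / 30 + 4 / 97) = -776 / 20715309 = -0.00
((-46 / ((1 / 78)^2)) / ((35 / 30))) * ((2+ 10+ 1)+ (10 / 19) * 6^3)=-4041795888 / 133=-30389442.77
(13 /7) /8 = 13 /56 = 0.23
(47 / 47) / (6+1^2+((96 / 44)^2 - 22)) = -121 / 1239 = -0.10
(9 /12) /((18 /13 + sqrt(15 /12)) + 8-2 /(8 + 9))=1357824 /16533011-146523 * sqrt(5) /33066022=0.07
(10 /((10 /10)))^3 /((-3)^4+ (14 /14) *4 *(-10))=1000 /41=24.39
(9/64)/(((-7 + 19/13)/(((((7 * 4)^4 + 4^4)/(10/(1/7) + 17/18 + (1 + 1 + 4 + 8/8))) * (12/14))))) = -1686204/9821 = -171.69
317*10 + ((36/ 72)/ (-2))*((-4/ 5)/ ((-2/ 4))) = 15848/ 5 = 3169.60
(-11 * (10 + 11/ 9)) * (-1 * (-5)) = -5555/ 9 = -617.22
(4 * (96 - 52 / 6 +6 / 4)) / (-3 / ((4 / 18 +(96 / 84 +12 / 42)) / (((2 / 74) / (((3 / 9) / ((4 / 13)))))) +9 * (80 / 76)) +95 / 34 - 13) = -1230637837 / 35483730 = -34.68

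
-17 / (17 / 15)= -15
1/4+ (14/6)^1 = 31/12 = 2.58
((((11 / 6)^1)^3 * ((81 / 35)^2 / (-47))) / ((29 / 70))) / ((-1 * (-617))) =-323433 / 117735940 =-0.00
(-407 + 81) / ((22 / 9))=-133.36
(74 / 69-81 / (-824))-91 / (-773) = 56628641 / 43949688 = 1.29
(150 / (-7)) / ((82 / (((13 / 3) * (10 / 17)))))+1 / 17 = -2963 / 4879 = -0.61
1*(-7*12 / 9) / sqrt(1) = -28 / 3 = -9.33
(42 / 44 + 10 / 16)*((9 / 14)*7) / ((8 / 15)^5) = 949978125 / 5767168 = 164.72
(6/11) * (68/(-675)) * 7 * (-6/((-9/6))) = -3808/2475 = -1.54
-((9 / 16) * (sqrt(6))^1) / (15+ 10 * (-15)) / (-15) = -sqrt(6) / 3600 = -0.00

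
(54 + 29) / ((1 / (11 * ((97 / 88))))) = 8051 / 8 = 1006.38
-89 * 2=-178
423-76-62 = 285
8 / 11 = 0.73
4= 4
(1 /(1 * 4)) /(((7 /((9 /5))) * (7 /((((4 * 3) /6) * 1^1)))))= 9 /490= 0.02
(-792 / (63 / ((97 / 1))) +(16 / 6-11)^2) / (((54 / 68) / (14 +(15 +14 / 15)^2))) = -148463505086 / 382725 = -387911.70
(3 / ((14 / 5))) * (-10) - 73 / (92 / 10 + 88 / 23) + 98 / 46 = -488833 / 34454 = -14.19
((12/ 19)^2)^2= 20736/ 130321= 0.16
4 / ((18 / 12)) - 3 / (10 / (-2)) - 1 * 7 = -56 / 15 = -3.73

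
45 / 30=3 / 2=1.50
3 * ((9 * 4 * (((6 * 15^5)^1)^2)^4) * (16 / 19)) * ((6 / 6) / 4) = 80231352265013671156419329345226287841796875000000000000 / 19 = 4222702750790193218758912000000000000000000000000000000.00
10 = 10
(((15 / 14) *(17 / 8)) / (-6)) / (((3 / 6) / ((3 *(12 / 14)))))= -1.95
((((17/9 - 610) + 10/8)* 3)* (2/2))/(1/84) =-152929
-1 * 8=-8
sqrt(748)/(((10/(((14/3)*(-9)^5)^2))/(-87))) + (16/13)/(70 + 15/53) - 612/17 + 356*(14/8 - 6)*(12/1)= -6606294178428*sqrt(187)/5 - 880946752/48425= -18067942854443.40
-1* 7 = -7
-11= -11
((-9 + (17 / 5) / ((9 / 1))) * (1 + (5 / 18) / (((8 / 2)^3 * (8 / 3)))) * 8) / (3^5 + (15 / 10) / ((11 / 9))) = -3283159 / 11605680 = -0.28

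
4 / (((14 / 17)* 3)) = 34 / 21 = 1.62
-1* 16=-16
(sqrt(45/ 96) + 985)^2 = (sqrt(30) + 7880)^2/ 64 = 971574.24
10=10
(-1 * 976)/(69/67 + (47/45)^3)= -2979423000/6621883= -449.94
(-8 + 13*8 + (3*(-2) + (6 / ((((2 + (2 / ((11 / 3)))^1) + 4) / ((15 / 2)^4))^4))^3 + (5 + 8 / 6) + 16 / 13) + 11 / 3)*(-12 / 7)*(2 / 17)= -3315972456324388888524330287310713625251314367865900247543821 / 467552060735957833317613568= -7092199425032645918020080000000000.00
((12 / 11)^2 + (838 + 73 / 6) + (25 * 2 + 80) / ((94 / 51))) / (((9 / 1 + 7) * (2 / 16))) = 31456685 / 68244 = 460.94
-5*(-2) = 10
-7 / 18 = -0.39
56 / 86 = 28 / 43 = 0.65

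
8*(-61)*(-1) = 488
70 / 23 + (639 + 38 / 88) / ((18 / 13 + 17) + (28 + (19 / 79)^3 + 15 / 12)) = 16.46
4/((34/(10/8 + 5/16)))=25/136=0.18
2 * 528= 1056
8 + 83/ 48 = 467/ 48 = 9.73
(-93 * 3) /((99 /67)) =-2077 /11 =-188.82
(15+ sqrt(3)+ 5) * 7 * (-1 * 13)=-1820 - 91 * sqrt(3)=-1977.62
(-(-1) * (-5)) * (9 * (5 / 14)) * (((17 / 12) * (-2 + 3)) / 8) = -2.85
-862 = -862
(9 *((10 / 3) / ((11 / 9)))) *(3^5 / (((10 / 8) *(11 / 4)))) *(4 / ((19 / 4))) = 3359232 / 2299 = 1461.17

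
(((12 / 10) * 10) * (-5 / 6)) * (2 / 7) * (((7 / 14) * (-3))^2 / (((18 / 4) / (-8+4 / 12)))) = 10.95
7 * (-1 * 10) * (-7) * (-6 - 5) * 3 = -16170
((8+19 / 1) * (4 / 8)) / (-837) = -1 / 62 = -0.02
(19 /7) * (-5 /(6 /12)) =-190 /7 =-27.14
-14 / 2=-7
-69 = -69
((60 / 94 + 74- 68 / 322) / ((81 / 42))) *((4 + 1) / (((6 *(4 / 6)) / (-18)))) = -938650 / 1081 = -868.32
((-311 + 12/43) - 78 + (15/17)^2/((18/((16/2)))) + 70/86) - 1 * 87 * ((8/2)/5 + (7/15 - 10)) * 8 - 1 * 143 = 344714979/62135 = 5547.84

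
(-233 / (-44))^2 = 54289 / 1936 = 28.04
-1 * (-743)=743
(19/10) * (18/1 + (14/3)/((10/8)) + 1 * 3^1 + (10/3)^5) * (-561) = -1883271203/4050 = -465005.24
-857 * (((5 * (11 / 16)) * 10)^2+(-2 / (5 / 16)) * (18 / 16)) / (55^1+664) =-322078597 / 230080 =-1399.85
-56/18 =-28/9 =-3.11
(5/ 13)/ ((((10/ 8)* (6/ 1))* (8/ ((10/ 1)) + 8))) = 5/ 858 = 0.01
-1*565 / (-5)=113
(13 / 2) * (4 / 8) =13 / 4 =3.25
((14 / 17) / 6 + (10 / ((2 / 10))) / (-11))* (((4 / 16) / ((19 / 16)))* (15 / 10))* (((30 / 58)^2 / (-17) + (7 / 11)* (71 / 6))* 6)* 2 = -70141788028 / 558769651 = -125.53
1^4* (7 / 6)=1.17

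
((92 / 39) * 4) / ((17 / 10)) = 3680 / 663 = 5.55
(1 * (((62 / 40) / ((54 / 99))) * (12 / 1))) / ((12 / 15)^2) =1705 / 32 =53.28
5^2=25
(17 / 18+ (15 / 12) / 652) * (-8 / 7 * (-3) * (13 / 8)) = 288769 / 54768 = 5.27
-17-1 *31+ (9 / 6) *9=-69 / 2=-34.50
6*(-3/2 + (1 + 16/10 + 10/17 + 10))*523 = 3117603/85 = 36677.68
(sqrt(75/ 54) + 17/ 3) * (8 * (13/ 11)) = 260 * sqrt(2)/ 33 + 1768/ 33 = 64.72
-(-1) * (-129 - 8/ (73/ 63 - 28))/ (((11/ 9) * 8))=-178065/ 13528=-13.16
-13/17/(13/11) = -11/17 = -0.65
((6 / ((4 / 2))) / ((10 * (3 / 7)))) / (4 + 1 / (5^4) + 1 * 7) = 875 / 13752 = 0.06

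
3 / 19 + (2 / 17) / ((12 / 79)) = 1807 / 1938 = 0.93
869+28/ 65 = 56513/ 65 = 869.43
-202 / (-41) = 202 / 41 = 4.93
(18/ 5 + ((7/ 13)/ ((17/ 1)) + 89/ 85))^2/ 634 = 534578/ 15482597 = 0.03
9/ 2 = 4.50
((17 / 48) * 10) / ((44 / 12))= 85 / 88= 0.97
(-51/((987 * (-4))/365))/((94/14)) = 6205/8836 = 0.70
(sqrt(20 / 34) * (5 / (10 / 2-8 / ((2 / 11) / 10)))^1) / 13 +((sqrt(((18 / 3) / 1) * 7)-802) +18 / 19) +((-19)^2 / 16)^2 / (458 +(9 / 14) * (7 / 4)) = -1786421821 / 2233184-sqrt(170) / 19227 +sqrt(42) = -793.46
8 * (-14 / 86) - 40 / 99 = -7264 / 4257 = -1.71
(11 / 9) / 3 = 11 / 27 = 0.41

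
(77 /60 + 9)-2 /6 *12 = 6.28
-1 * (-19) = 19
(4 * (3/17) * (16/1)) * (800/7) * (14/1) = 307200/17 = 18070.59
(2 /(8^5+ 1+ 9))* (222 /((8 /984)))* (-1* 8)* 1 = -24272 /1821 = -13.33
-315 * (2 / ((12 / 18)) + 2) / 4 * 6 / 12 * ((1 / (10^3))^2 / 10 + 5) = -984.38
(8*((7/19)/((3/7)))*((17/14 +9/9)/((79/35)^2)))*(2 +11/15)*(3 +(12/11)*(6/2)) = 200538380/3913107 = 51.25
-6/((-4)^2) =-3/8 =-0.38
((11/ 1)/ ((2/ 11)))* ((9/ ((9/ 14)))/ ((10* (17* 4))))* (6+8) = 5929/ 340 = 17.44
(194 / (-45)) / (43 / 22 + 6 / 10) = -4268 / 2529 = -1.69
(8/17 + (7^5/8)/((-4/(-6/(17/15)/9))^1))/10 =84163/2720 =30.94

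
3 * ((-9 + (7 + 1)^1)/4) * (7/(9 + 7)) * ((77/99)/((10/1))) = -0.03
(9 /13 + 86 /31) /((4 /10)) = 6985 /806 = 8.67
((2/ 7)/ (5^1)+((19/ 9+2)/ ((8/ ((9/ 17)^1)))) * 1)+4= 20607/ 4760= 4.33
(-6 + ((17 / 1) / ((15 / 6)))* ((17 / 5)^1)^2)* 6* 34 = 1851504 / 125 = 14812.03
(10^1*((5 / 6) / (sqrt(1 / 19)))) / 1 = 25*sqrt(19) / 3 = 36.32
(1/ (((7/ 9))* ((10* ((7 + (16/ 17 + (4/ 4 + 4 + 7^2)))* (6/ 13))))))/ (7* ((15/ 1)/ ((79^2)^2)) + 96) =662151377/ 14134205790180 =0.00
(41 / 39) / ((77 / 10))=410 / 3003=0.14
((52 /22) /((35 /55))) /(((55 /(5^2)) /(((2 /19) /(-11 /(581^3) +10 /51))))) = 371512885380 /409896829441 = 0.91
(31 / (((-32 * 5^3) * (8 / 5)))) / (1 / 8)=-31 / 800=-0.04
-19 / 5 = -3.80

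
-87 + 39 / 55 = -4746 / 55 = -86.29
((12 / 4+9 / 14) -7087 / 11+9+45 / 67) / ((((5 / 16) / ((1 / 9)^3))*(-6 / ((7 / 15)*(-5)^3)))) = -130204540 / 4835457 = -26.93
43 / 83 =0.52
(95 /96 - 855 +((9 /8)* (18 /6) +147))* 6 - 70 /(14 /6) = -68029 /16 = -4251.81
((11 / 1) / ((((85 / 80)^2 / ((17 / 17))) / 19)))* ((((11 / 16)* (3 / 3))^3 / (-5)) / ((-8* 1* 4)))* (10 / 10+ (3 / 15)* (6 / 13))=0.41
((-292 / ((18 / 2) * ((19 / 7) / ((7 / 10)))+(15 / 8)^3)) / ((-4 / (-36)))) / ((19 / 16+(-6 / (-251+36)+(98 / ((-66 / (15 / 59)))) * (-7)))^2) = -4.26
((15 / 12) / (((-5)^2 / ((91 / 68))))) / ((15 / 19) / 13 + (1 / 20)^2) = 112385 / 106199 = 1.06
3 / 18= 1 / 6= 0.17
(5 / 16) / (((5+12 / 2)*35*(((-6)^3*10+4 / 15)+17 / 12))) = -15 / 39885692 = -0.00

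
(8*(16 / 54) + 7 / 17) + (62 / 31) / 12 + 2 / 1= 4543 / 918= 4.95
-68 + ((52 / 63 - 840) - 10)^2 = 2861766112 / 3969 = 721029.51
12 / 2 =6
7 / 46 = 0.15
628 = 628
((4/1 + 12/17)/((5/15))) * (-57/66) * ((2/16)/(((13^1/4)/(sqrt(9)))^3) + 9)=-45574920/410839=-110.93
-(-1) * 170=170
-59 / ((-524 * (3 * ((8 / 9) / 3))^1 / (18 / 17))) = 4779 / 35632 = 0.13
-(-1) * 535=535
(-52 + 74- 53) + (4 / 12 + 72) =124 / 3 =41.33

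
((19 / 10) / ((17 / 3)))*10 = 57 / 17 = 3.35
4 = 4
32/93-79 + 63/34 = -242851/3162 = -76.80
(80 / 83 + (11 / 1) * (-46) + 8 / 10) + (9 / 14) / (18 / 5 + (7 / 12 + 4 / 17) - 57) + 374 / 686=-3845466218387 / 7634389385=-503.70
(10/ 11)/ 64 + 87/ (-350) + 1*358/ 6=10983089/ 184800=59.43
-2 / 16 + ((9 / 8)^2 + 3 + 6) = 649 / 64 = 10.14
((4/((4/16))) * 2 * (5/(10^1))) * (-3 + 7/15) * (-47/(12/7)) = 50008/45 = 1111.29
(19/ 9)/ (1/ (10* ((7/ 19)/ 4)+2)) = 37/ 6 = 6.17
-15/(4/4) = -15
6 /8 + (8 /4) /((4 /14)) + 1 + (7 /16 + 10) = 307 /16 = 19.19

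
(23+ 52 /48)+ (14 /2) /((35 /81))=2417 /60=40.28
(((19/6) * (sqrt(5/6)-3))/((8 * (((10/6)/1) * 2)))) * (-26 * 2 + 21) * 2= 15.37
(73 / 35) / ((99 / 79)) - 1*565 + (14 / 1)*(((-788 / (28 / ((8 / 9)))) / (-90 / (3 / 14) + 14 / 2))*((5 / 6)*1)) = -49294738 / 87615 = -562.63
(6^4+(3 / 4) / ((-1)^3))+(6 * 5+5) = 5321 / 4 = 1330.25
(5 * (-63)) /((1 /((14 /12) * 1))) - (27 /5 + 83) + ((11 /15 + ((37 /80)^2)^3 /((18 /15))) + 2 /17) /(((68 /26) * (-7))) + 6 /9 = -193154403360725463 /424253849600000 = -455.28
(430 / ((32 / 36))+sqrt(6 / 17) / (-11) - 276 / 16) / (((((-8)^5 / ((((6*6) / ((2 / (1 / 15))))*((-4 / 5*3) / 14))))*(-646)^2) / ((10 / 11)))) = 8397 / 1316181278720 - 9*sqrt(102) / 123062949560320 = 0.00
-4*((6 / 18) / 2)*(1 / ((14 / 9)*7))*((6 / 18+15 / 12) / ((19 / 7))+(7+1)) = -103 / 196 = -0.53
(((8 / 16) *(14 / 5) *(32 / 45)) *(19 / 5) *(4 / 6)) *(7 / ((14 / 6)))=8512 / 1125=7.57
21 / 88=0.24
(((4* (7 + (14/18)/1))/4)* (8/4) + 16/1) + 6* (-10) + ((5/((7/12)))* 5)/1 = 908/63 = 14.41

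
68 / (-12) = -17 / 3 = -5.67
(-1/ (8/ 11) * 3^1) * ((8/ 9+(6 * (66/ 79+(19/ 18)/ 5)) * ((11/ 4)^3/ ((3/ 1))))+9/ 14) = -263146829/ 1415680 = -185.88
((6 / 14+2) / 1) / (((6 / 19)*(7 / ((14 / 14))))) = 1.10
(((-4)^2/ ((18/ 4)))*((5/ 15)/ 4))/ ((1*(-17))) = -8/ 459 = -0.02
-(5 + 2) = -7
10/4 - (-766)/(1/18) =27581/2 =13790.50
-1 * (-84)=84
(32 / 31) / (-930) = -16 / 14415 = -0.00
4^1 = 4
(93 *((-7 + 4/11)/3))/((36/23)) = -52049/396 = -131.44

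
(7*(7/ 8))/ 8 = 49/ 64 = 0.77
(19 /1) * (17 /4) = 323 /4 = 80.75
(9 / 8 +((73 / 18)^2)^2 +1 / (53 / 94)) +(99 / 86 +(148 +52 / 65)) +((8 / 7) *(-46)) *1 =3104857237687 / 8373410640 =370.80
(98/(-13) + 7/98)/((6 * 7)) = -453/2548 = -0.18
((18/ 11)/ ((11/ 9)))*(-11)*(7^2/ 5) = -7938/ 55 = -144.33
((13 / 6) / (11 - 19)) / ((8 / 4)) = -13 / 96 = -0.14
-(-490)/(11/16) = 7840/11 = 712.73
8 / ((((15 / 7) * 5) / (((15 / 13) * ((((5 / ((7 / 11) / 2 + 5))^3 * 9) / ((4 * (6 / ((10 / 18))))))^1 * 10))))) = 93170000 / 62462907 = 1.49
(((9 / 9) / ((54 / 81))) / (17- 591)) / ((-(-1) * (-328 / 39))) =117 / 376544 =0.00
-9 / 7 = -1.29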